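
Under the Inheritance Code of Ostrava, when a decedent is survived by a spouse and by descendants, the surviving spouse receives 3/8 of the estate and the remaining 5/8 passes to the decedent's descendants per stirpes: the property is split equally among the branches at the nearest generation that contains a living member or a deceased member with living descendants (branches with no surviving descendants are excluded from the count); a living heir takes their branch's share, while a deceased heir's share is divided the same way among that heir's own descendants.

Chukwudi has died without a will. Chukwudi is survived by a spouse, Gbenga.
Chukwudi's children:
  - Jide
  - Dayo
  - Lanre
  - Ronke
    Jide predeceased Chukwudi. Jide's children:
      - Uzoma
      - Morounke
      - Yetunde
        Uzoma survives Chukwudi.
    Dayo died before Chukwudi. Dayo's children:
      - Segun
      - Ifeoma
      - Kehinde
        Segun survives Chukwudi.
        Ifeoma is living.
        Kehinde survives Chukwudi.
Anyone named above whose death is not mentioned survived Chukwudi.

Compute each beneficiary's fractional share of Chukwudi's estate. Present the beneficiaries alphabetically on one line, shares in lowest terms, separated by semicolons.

Gbenga 3/8; Ifeoma 5/96; Kehinde 5/96; Lanre 5/32; Morounke 5/96; Ronke 5/32; Segun 5/96; Uzoma 5/96; Yetunde 5/96

Gbenga, as surviving spouse, takes 3/8.
The remaining 5/8 passes to Chukwudi's descendants per stirpes.
The 5/8 is divided into 4 equal shares of 5/32 among Jide, Dayo, Lanre, Ronke.
Jide predeceased; the 5/32 allotted to Jide's branch passes to Jide's issue by representation.
The 5/32 is divided into 3 equal shares of 5/96 among Uzoma, Morounke, Yetunde.
Uzoma is living and takes 5/96.
Morounke is living and takes 5/96.
Yetunde is living and takes 5/96.
Dayo predeceased; the 5/32 allotted to Dayo's branch passes to Dayo's issue by representation.
The 5/32 is divided into 3 equal shares of 5/96 among Segun, Ifeoma, Kehinde.
Segun is living and takes 5/96.
Ifeoma is living and takes 5/96.
Kehinde is living and takes 5/96.
Lanre is living and takes 5/32.
Ronke is living and takes 5/32.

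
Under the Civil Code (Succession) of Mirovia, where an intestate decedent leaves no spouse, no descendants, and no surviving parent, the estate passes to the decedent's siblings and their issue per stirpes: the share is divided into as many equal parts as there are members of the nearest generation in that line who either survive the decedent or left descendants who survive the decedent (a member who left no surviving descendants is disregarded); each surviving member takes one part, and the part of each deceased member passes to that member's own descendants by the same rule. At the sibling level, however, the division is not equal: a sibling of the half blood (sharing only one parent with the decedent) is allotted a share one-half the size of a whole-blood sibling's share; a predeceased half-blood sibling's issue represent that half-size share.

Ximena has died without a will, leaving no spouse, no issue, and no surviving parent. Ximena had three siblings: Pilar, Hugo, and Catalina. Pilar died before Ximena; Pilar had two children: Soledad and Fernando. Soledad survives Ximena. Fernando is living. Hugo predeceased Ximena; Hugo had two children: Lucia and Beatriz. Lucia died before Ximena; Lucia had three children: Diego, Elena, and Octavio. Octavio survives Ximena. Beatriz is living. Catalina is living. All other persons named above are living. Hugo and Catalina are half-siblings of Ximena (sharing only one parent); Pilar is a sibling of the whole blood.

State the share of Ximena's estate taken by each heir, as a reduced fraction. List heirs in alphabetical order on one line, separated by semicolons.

Beatriz 1/8; Catalina 1/4; Diego 1/24; Elena 1/24; Fernando 1/4; Octavio 1/24; Soledad 1/4

No spouse, descendants, or parent survives, so the estate passes to Ximena's siblings per stirpes.
Half-blood siblings count for one-half the weight of whole-blood siblings at the initial division.
Dividing 1 in proportion to weights (total weight 2): Pilar (weight 1) → 1/2; Hugo (weight 1/2) → 1/4; Catalina (weight 1/2) → 1/4.
Pilar predeceased; the 1/2 allotted to Pilar's branch passes to Pilar's issue by representation.
The 1/2 is divided into 2 equal shares of 1/4 among Soledad, Fernando.
Soledad is living and takes 1/4.
Fernando is living and takes 1/4.
Hugo predeceased; the 1/4 allotted to Hugo's branch passes to Hugo's issue by representation.
The 1/4 is divided into 2 equal shares of 1/8 among Lucia, Beatriz.
Lucia predeceased; the 1/8 allotted to Lucia's branch passes to Lucia's issue by representation.
The 1/8 is divided into 3 equal shares of 1/24 among Diego, Elena, Octavio.
Diego is living and takes 1/24.
Elena is living and takes 1/24.
Octavio is living and takes 1/24.
Beatriz is living and takes 1/8.
Catalina is living and takes 1/4.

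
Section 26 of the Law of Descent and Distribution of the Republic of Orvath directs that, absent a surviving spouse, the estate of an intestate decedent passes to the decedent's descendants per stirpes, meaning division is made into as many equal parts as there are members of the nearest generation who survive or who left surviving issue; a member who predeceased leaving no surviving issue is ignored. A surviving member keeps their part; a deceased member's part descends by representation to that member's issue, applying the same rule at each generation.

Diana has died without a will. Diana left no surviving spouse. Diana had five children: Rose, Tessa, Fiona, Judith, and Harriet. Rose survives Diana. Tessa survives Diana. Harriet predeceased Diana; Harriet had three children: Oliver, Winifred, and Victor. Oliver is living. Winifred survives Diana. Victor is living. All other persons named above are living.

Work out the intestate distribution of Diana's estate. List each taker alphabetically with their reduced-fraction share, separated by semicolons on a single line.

There is no surviving spouse, so the entire estate passes to Diana's descendants per stirpes.
The estate is divided into 5 equal shares of 1/5 among Rose, Tessa, Fiona, Judith, Harriet.
Rose is living and takes 1/5.
Tessa is living and takes 1/5.
Fiona is living and takes 1/5.
Judith is living and takes 1/5.
Harriet predeceased; the 1/5 allotted to Harriet's branch passes to Harriet's issue by representation.
The 1/5 is divided into 3 equal shares of 1/15 among Oliver, Winifred, Victor.
Oliver is living and takes 1/15.
Winifred is living and takes 1/15.
Victor is living and takes 1/15.

Fiona 1/5; Judith 1/5; Oliver 1/15; Rose 1/5; Tessa 1/5; Victor 1/15; Winifred 1/15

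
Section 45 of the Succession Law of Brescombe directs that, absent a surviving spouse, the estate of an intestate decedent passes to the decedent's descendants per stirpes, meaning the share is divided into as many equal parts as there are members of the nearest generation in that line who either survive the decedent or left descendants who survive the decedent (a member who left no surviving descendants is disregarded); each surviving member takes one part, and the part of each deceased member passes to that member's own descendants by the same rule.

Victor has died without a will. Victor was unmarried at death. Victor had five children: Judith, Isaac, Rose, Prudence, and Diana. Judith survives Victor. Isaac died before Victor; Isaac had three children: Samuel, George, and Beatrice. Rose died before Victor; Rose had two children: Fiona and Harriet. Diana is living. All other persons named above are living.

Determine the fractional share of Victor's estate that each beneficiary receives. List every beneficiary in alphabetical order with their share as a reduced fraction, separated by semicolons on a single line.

Beatrice 1/15; Diana 1/5; Fiona 1/10; George 1/15; Harriet 1/10; Judith 1/5; Prudence 1/5; Samuel 1/15

There is no surviving spouse, so the entire estate passes to Victor's descendants per stirpes.
The estate is divided into 5 equal shares of 1/5 among Judith, Isaac, Rose, Prudence, Diana.
Judith is living and takes 1/5.
Isaac predeceased; the 1/5 allotted to Isaac's branch passes to Isaac's issue by representation.
The 1/5 is divided into 3 equal shares of 1/15 among Samuel, George, Beatrice.
Samuel is living and takes 1/15.
George is living and takes 1/15.
Beatrice is living and takes 1/15.
Rose predeceased; the 1/5 allotted to Rose's branch passes to Rose's issue by representation.
The 1/5 is divided into 2 equal shares of 1/10 among Fiona, Harriet.
Fiona is living and takes 1/10.
Harriet is living and takes 1/10.
Prudence is living and takes 1/5.
Diana is living and takes 1/5.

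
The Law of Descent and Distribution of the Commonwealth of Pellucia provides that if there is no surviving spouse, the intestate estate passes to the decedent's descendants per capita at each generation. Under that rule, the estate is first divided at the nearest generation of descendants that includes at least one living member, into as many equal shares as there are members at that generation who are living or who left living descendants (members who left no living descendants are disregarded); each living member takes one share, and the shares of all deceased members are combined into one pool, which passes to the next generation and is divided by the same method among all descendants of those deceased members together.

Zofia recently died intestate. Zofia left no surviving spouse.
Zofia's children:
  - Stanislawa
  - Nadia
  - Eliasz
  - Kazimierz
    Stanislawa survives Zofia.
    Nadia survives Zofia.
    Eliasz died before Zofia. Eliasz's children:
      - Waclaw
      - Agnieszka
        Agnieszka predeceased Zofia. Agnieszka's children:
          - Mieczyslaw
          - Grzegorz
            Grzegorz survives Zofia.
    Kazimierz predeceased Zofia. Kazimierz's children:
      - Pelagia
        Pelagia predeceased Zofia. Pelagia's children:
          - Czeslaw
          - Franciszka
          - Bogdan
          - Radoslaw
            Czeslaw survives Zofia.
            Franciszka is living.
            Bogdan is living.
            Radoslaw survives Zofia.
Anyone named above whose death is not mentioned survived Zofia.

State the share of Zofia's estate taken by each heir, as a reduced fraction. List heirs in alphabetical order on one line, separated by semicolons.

Bogdan 1/18; Czeslaw 1/18; Franciszka 1/18; Grzegorz 1/18; Mieczyslaw 1/18; Nadia 1/4; Radoslaw 1/18; Stanislawa 1/4; Waclaw 1/6

There is no surviving spouse, so the entire estate passes to Zofia's descendants per capita at each generation.
At generation 1 (Stanislawa, Nadia, Eliasz, Kazimierz) there are 4 shares of (1)/4 = 1/4 each.
Living: Stanislawa and Nadia — each takes 1/4.
Deceased: Eliasz and Kazimierz. Their combined 1/2 is pooled and carried to generation 2.
At generation 2 (Waclaw, Agnieszka, Pelagia) there are 3 shares of (1/2)/3 = 1/6 each.
Living: Waclaw — each takes 1/6.
Deceased: Agnieszka and Pelagia. Their combined 1/3 is pooled and carried to generation 3.
At generation 3 (Mieczyslaw, Grzegorz, Czeslaw, Franciszka, Bogdan, Radoslaw) there are 6 shares of (1/3)/6 = 1/18 each.
Living: Mieczyslaw, Grzegorz, Czeslaw, Franciszka, Bogdan, and Radoslaw — each takes 1/18.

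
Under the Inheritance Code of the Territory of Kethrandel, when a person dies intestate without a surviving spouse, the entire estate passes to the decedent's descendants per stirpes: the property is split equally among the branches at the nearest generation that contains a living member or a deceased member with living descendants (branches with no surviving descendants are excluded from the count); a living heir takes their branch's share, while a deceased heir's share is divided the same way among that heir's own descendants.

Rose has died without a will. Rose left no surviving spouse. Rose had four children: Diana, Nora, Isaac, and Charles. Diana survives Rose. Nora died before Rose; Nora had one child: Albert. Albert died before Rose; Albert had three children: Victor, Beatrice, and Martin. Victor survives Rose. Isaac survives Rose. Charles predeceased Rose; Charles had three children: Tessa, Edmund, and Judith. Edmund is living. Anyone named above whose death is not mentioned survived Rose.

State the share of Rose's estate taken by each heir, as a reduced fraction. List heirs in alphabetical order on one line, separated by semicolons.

There is no surviving spouse, so the entire estate passes to Rose's descendants per stirpes.
The estate is divided into 4 equal shares of 1/4 among Diana, Nora, Isaac, Charles.
Diana is living and takes 1/4.
Nora predeceased; the 1/4 allotted to Nora's branch passes to Nora's issue by representation.
Albert's line is the sole branch at this level, so the full 1/4 passes to Albert's issue by representation.
The 1/4 is divided into 3 equal shares of 1/12 among Victor, Beatrice, Martin.
Victor is living and takes 1/12.
Beatrice is living and takes 1/12.
Martin is living and takes 1/12.
Isaac is living and takes 1/4.
Charles predeceased; the 1/4 allotted to Charles's branch passes to Charles's issue by representation.
The 1/4 is divided into 3 equal shares of 1/12 among Tessa, Edmund, Judith.
Tessa is living and takes 1/12.
Edmund is living and takes 1/12.
Judith is living and takes 1/12.

Beatrice 1/12; Diana 1/4; Edmund 1/12; Isaac 1/4; Judith 1/12; Martin 1/12; Tessa 1/12; Victor 1/12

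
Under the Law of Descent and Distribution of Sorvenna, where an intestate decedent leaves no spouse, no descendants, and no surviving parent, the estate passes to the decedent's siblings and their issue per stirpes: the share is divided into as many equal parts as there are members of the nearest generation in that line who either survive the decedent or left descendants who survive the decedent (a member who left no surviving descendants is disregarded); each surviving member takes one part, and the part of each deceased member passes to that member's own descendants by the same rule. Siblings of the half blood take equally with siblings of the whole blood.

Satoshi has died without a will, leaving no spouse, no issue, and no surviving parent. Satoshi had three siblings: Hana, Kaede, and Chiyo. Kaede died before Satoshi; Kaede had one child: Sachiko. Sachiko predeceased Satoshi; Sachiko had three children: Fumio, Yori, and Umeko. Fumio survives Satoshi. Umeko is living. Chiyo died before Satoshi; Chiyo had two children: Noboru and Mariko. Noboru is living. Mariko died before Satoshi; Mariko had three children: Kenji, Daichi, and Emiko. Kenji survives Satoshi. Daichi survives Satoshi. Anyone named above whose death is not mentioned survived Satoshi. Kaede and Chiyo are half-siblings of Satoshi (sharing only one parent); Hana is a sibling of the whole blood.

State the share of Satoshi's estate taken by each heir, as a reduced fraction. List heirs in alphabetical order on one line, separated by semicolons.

Daichi 1/18; Emiko 1/18; Fumio 1/9; Hana 1/3; Kenji 1/18; Noboru 1/6; Umeko 1/9; Yori 1/9

No spouse, descendants, or parent survives, so the estate passes to Satoshi's siblings per stirpes.
Half-blood and whole-blood siblings take equally under the stated rule.
The estate is divided into 3 equal shares of 1/3 among Hana, Kaede, Chiyo.
Hana is living and takes 1/3.
Kaede predeceased; the 1/3 allotted to Kaede's branch passes to Kaede's issue by representation.
Sachiko's line is the sole branch at this level, so the full 1/3 passes to Sachiko's issue by representation.
The 1/3 is divided into 3 equal shares of 1/9 among Fumio, Yori, Umeko.
Fumio is living and takes 1/9.
Yori is living and takes 1/9.
Umeko is living and takes 1/9.
Chiyo predeceased; the 1/3 allotted to Chiyo's branch passes to Chiyo's issue by representation.
The 1/3 is divided into 2 equal shares of 1/6 among Noboru, Mariko.
Noboru is living and takes 1/6.
Mariko predeceased; the 1/6 allotted to Mariko's branch passes to Mariko's issue by representation.
The 1/6 is divided into 3 equal shares of 1/18 among Kenji, Daichi, Emiko.
Kenji is living and takes 1/18.
Daichi is living and takes 1/18.
Emiko is living and takes 1/18.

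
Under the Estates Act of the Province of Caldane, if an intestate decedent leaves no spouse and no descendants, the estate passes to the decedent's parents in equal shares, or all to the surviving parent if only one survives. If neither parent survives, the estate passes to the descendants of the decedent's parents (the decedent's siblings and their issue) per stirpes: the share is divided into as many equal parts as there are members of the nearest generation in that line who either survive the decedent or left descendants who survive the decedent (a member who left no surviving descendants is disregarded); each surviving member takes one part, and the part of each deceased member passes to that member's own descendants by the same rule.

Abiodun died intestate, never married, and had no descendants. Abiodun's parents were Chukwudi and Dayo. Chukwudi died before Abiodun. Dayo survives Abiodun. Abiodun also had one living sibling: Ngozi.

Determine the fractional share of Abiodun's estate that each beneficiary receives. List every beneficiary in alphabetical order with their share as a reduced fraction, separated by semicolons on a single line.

Dayo 1

Only one parent, Dayo, survives, so Dayo takes the entire estate. The siblings take nothing because a surviving parent has priority.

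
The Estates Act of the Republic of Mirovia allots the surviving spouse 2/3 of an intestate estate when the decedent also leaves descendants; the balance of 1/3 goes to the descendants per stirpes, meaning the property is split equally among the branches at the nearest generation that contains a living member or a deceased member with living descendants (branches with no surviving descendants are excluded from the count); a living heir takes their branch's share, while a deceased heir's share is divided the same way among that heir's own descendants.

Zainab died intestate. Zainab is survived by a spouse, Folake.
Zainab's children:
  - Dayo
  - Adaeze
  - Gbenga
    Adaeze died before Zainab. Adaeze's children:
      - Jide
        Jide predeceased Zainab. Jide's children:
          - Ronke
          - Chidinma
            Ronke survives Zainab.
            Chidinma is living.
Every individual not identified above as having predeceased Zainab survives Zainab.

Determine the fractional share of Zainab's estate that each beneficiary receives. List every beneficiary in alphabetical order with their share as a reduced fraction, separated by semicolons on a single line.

Chidinma 1/18; Dayo 1/9; Folake 2/3; Gbenga 1/9; Ronke 1/18

Folake, as surviving spouse, takes 2/3.
The remaining 1/3 passes to Zainab's descendants per stirpes.
The 1/3 is divided into 3 equal shares of 1/9 among Dayo, Adaeze, Gbenga.
Dayo is living and takes 1/9.
Adaeze predeceased; the 1/9 allotted to Adaeze's branch passes to Adaeze's issue by representation.
Jide's line is the sole branch at this level, so the full 1/9 passes to Jide's issue by representation.
The 1/9 is divided into 2 equal shares of 1/18 among Ronke, Chidinma.
Ronke is living and takes 1/18.
Chidinma is living and takes 1/18.
Gbenga is living and takes 1/9.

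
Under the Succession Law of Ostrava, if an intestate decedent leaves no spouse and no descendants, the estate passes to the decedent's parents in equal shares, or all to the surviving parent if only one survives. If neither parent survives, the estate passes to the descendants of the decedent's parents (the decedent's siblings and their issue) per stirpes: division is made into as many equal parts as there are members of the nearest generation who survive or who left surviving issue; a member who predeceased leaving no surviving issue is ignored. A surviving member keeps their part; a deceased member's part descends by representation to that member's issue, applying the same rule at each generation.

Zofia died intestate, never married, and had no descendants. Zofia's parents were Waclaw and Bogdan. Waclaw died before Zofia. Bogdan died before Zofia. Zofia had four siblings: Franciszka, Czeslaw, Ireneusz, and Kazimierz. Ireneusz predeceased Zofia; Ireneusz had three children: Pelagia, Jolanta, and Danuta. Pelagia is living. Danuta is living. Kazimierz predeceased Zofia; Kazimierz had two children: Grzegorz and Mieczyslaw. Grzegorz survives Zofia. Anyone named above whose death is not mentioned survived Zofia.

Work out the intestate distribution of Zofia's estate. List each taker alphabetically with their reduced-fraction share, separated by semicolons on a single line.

Czeslaw 1/4; Danuta 1/12; Franciszka 1/4; Grzegorz 1/8; Jolanta 1/12; Mieczyslaw 1/8; Pelagia 1/12

Neither parent survives and there are no descendants, so the estate passes to Zofia's siblings and their issue per stirpes.
The estate is divided into 4 equal shares of 1/4 among Franciszka, Czeslaw, Ireneusz, Kazimierz.
Franciszka is living and takes 1/4.
Czeslaw is living and takes 1/4.
Ireneusz predeceased; the 1/4 allotted to Ireneusz's branch passes to Ireneusz's issue by representation.
The 1/4 is divided into 3 equal shares of 1/12 among Pelagia, Jolanta, Danuta.
Pelagia is living and takes 1/12.
Jolanta is living and takes 1/12.
Danuta is living and takes 1/12.
Kazimierz predeceased; the 1/4 allotted to Kazimierz's branch passes to Kazimierz's issue by representation.
The 1/4 is divided into 2 equal shares of 1/8 among Grzegorz, Mieczyslaw.
Grzegorz is living and takes 1/8.
Mieczyslaw is living and takes 1/8.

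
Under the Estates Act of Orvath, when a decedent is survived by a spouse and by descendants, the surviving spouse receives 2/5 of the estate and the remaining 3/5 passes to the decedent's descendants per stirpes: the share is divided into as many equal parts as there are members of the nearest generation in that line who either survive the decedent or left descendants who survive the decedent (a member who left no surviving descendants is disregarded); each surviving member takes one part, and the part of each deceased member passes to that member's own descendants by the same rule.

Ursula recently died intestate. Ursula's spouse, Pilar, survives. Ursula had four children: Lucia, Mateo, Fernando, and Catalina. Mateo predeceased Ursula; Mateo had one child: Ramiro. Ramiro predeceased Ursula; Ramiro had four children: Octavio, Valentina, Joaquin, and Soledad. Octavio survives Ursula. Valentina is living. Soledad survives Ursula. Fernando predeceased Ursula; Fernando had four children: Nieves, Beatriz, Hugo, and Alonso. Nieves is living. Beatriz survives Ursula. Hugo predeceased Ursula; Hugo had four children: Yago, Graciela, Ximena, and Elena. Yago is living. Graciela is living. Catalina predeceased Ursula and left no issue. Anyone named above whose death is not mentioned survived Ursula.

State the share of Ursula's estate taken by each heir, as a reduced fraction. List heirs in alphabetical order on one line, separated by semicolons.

Alonso 1/20; Beatriz 1/20; Elena 1/80; Graciela 1/80; Joaquin 1/20; Lucia 1/5; Nieves 1/20; Octavio 1/20; Pilar 2/5; Soledad 1/20; Valentina 1/20; Ximena 1/80; Yago 1/80

Pilar, as surviving spouse, takes 2/5.
The remaining 3/5 passes to Ursula's descendants per stirpes.
Catalina left no surviving issue, so that branch lapses and is disregarded.
The 3/5 is divided into 3 equal shares of 1/5 among Lucia, Mateo, Fernando.
Lucia is living and takes 1/5.
Mateo predeceased; the 1/5 allotted to Mateo's branch passes to Mateo's issue by representation.
Ramiro's line is the sole branch at this level, so the full 1/5 passes to Ramiro's issue by representation.
The 1/5 is divided into 4 equal shares of 1/20 among Octavio, Valentina, Joaquin, Soledad.
Octavio is living and takes 1/20.
Valentina is living and takes 1/20.
Joaquin is living and takes 1/20.
Soledad is living and takes 1/20.
Fernando predeceased; the 1/5 allotted to Fernando's branch passes to Fernando's issue by representation.
The 1/5 is divided into 4 equal shares of 1/20 among Nieves, Beatriz, Hugo, Alonso.
Nieves is living and takes 1/20.
Beatriz is living and takes 1/20.
Hugo predeceased; the 1/20 allotted to Hugo's branch passes to Hugo's issue by representation.
The 1/20 is divided into 4 equal shares of 1/80 among Yago, Graciela, Ximena, Elena.
Yago is living and takes 1/80.
Graciela is living and takes 1/80.
Ximena is living and takes 1/80.
Elena is living and takes 1/80.
Alonso is living and takes 1/20.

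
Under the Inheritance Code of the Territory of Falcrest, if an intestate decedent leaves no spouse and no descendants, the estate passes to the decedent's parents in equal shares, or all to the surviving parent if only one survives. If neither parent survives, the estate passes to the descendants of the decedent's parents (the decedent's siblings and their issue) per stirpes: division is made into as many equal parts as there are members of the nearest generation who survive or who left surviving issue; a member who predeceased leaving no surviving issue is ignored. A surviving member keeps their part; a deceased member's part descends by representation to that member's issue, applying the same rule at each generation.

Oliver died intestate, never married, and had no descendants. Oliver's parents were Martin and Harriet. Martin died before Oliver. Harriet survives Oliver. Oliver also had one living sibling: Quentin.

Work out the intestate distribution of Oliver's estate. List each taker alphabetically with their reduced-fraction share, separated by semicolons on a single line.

Only one parent, Harriet, survives, so Harriet takes the entire estate. The siblings take nothing because a surviving parent has priority.

Harriet 1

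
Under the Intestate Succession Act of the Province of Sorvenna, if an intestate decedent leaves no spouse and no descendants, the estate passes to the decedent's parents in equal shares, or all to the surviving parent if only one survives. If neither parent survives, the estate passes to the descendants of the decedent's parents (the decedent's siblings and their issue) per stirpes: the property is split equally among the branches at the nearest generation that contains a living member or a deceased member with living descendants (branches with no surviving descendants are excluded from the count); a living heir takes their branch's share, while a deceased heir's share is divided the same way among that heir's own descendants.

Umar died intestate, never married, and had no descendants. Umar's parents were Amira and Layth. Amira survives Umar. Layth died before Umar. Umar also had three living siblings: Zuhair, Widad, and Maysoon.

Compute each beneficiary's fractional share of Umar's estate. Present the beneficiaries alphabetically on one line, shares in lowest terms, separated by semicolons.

Only one parent, Amira, survives, so Amira takes the entire estate. The siblings take nothing because a surviving parent has priority.

Amira 1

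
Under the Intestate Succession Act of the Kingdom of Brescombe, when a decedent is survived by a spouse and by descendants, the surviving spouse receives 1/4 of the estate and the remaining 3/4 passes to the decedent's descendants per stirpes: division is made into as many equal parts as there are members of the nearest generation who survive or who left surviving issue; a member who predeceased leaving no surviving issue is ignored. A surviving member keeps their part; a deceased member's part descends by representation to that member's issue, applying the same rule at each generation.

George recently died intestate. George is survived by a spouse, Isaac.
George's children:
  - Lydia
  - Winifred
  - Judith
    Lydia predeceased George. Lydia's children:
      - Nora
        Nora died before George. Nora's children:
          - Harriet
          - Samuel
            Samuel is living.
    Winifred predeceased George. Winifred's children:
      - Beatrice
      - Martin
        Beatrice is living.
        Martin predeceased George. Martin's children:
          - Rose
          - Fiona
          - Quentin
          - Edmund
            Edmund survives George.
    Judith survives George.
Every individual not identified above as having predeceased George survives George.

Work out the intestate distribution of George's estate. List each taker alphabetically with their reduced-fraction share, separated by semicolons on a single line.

Isaac, as surviving spouse, takes 1/4.
The remaining 3/4 passes to George's descendants per stirpes.
The 3/4 is divided into 3 equal shares of 1/4 among Lydia, Winifred, Judith.
Lydia predeceased; the 1/4 allotted to Lydia's branch passes to Lydia's issue by representation.
Nora's line is the sole branch at this level, so the full 1/4 passes to Nora's issue by representation.
The 1/4 is divided into 2 equal shares of 1/8 among Harriet, Samuel.
Harriet is living and takes 1/8.
Samuel is living and takes 1/8.
Winifred predeceased; the 1/4 allotted to Winifred's branch passes to Winifred's issue by representation.
The 1/4 is divided into 2 equal shares of 1/8 among Beatrice, Martin.
Beatrice is living and takes 1/8.
Martin predeceased; the 1/8 allotted to Martin's branch passes to Martin's issue by representation.
The 1/8 is divided into 4 equal shares of 1/32 among Rose, Fiona, Quentin, Edmund.
Rose is living and takes 1/32.
Fiona is living and takes 1/32.
Quentin is living and takes 1/32.
Edmund is living and takes 1/32.
Judith is living and takes 1/4.

Beatrice 1/8; Edmund 1/32; Fiona 1/32; Harriet 1/8; Isaac 1/4; Judith 1/4; Quentin 1/32; Rose 1/32; Samuel 1/8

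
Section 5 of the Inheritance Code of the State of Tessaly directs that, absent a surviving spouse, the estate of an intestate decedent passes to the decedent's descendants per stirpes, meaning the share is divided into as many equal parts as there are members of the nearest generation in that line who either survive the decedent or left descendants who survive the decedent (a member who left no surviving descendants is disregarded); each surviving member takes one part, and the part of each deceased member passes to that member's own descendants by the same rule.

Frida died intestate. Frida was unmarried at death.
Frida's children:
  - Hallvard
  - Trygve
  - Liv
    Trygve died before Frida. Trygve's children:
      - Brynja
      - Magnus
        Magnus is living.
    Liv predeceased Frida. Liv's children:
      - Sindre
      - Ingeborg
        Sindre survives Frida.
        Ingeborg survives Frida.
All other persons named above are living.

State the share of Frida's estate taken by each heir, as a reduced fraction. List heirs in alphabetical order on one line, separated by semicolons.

Brynja 1/6; Hallvard 1/3; Ingeborg 1/6; Magnus 1/6; Sindre 1/6

There is no surviving spouse, so the entire estate passes to Frida's descendants per stirpes.
The estate is divided into 3 equal shares of 1/3 among Hallvard, Trygve, Liv.
Hallvard is living and takes 1/3.
Trygve predeceased; the 1/3 allotted to Trygve's branch passes to Trygve's issue by representation.
The 1/3 is divided into 2 equal shares of 1/6 among Brynja, Magnus.
Brynja is living and takes 1/6.
Magnus is living and takes 1/6.
Liv predeceased; the 1/3 allotted to Liv's branch passes to Liv's issue by representation.
The 1/3 is divided into 2 equal shares of 1/6 among Sindre, Ingeborg.
Sindre is living and takes 1/6.
Ingeborg is living and takes 1/6.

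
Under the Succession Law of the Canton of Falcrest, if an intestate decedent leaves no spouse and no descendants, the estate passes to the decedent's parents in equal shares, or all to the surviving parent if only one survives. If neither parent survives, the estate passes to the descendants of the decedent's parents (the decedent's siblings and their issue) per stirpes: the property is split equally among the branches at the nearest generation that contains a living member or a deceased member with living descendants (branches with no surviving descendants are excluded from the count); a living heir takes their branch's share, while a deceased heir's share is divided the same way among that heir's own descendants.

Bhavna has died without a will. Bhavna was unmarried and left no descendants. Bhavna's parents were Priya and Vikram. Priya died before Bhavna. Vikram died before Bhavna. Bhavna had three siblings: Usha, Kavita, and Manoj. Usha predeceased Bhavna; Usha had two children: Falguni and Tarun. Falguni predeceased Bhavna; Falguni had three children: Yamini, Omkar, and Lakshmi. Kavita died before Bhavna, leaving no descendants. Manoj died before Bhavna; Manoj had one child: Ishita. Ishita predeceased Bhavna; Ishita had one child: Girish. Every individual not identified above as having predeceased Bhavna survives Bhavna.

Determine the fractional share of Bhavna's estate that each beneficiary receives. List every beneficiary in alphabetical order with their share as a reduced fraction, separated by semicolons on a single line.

Girish 1/2; Lakshmi 1/12; Omkar 1/12; Tarun 1/4; Yamini 1/12

Neither parent survives and there are no descendants, so the estate passes to Bhavna's siblings and their issue per stirpes.
Kavita left no surviving issue, so that branch lapses and is disregarded.
The estate is divided into 2 equal shares of 1/2 among Usha, Manoj.
Usha predeceased; the 1/2 allotted to Usha's branch passes to Usha's issue by representation.
The 1/2 is divided into 2 equal shares of 1/4 among Falguni, Tarun.
Falguni predeceased; the 1/4 allotted to Falguni's branch passes to Falguni's issue by representation.
The 1/4 is divided into 3 equal shares of 1/12 among Yamini, Omkar, Lakshmi.
Yamini is living and takes 1/12.
Omkar is living and takes 1/12.
Lakshmi is living and takes 1/12.
Tarun is living and takes 1/4.
Manoj predeceased; the 1/2 allotted to Manoj's branch passes to Manoj's issue by representation.
Ishita's line is the sole branch at this level, so the full 1/2 passes to Ishita's issue by representation.
Girish is the sole taker at this level and receives the full 1/2.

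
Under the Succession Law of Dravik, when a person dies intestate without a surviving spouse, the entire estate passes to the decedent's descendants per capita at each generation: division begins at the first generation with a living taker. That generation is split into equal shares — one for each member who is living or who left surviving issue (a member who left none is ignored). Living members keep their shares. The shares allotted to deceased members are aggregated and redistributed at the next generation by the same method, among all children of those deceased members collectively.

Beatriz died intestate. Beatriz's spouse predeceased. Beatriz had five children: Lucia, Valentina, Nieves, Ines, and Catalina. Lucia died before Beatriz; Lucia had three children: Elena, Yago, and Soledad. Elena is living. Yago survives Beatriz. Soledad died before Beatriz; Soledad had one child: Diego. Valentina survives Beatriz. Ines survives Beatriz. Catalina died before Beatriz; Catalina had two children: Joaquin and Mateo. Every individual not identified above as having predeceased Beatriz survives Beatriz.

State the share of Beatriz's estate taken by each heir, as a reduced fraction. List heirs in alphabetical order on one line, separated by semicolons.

Diego 2/25; Elena 2/25; Ines 1/5; Joaquin 2/25; Mateo 2/25; Nieves 1/5; Valentina 1/5; Yago 2/25

There is no surviving spouse, so the entire estate passes to Beatriz's descendants per capita at each generation.
At generation 1 (Lucia, Valentina, Nieves, Ines, Catalina) there are 5 shares of (1)/5 = 1/5 each.
Living: Valentina, Nieves, and Ines — each takes 1/5.
Deceased: Lucia and Catalina. Their combined 2/5 is pooled and carried to generation 2.
At generation 2 (Elena, Yago, Soledad, Joaquin, Mateo) there are 5 shares of (2/5)/5 = 2/25 each.
Living: Elena, Yago, Joaquin, and Mateo — each takes 2/25.
Deceased: Soledad. That 2/25 share is carried to generation 3.
At generation 3 (Diego) there are 1 shares of (2/25)/1 = 2/25 each.
Living: Diego — each takes 2/25.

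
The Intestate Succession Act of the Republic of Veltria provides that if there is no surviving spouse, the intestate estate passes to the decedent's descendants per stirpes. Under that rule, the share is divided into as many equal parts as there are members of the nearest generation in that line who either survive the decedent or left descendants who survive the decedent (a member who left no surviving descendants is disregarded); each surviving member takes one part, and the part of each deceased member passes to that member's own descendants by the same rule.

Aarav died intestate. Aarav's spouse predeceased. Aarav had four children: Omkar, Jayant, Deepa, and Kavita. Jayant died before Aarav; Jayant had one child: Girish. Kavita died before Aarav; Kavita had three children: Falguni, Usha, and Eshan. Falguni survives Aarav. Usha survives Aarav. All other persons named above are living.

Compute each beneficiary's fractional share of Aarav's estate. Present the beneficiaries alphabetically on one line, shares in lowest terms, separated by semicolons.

There is no surviving spouse, so the entire estate passes to Aarav's descendants per stirpes.
The estate is divided into 4 equal shares of 1/4 among Omkar, Jayant, Deepa, Kavita.
Omkar is living and takes 1/4.
Jayant predeceased; the 1/4 allotted to Jayant's branch passes to Jayant's issue by representation.
Girish is the sole taker at this level and receives the full 1/4.
Deepa is living and takes 1/4.
Kavita predeceased; the 1/4 allotted to Kavita's branch passes to Kavita's issue by representation.
The 1/4 is divided into 3 equal shares of 1/12 among Falguni, Usha, Eshan.
Falguni is living and takes 1/12.
Usha is living and takes 1/12.
Eshan is living and takes 1/12.

Deepa 1/4; Eshan 1/12; Falguni 1/12; Girish 1/4; Omkar 1/4; Usha 1/12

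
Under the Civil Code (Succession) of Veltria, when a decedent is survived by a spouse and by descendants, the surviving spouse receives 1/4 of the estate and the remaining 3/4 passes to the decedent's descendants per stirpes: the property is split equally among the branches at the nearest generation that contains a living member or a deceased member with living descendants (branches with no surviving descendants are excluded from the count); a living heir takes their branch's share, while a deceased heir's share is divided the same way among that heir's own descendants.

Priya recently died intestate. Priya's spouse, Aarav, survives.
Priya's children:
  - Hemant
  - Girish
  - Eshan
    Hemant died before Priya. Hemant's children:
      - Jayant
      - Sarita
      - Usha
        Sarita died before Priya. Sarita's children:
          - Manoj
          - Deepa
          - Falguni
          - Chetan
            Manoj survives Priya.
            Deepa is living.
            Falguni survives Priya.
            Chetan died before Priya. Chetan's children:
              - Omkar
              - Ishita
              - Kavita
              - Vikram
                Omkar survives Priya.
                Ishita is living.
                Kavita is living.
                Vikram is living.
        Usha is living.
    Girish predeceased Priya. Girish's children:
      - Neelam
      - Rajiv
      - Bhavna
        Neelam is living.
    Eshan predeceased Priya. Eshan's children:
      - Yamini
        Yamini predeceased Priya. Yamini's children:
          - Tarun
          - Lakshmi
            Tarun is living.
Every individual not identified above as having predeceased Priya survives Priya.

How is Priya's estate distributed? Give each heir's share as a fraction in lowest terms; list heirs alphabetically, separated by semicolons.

Aarav 1/4; Bhavna 1/12; Deepa 1/48; Falguni 1/48; Ishita 1/192; Jayant 1/12; Kavita 1/192; Lakshmi 1/8; Manoj 1/48; Neelam 1/12; Omkar 1/192; Rajiv 1/12; Tarun 1/8; Usha 1/12; Vikram 1/192

Aarav, as surviving spouse, takes 1/4.
The remaining 3/4 passes to Priya's descendants per stirpes.
The 3/4 is divided into 3 equal shares of 1/4 among Hemant, Girish, Eshan.
Hemant predeceased; the 1/4 allotted to Hemant's branch passes to Hemant's issue by representation.
The 1/4 is divided into 3 equal shares of 1/12 among Jayant, Sarita, Usha.
Jayant is living and takes 1/12.
Sarita predeceased; the 1/12 allotted to Sarita's branch passes to Sarita's issue by representation.
The 1/12 is divided into 4 equal shares of 1/48 among Manoj, Deepa, Falguni, Chetan.
Manoj is living and takes 1/48.
Deepa is living and takes 1/48.
Falguni is living and takes 1/48.
Chetan predeceased; the 1/48 allotted to Chetan's branch passes to Chetan's issue by representation.
The 1/48 is divided into 4 equal shares of 1/192 among Omkar, Ishita, Kavita, Vikram.
Omkar is living and takes 1/192.
Ishita is living and takes 1/192.
Kavita is living and takes 1/192.
Vikram is living and takes 1/192.
Usha is living and takes 1/12.
Girish predeceased; the 1/4 allotted to Girish's branch passes to Girish's issue by representation.
The 1/4 is divided into 3 equal shares of 1/12 among Neelam, Rajiv, Bhavna.
Neelam is living and takes 1/12.
Rajiv is living and takes 1/12.
Bhavna is living and takes 1/12.
Eshan predeceased; the 1/4 allotted to Eshan's branch passes to Eshan's issue by representation.
Yamini's line is the sole branch at this level, so the full 1/4 passes to Yamini's issue by representation.
The 1/4 is divided into 2 equal shares of 1/8 among Tarun, Lakshmi.
Tarun is living and takes 1/8.
Lakshmi is living and takes 1/8.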